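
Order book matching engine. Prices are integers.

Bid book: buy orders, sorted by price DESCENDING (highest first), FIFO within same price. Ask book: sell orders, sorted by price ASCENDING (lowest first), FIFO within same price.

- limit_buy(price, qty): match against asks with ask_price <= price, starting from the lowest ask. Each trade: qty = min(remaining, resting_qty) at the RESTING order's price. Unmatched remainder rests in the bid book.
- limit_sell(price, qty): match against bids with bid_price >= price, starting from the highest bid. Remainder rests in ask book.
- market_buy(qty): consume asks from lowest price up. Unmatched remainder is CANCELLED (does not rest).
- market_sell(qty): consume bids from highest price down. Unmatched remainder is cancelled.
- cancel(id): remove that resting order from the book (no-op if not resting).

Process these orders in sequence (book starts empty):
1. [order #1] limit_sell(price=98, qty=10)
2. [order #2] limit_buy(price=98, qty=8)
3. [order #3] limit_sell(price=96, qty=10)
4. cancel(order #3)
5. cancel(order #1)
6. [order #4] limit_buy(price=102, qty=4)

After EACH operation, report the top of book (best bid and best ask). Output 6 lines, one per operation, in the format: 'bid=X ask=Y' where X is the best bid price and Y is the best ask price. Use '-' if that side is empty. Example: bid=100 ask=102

Answer: bid=- ask=98
bid=- ask=98
bid=- ask=96
bid=- ask=98
bid=- ask=-
bid=102 ask=-

Derivation:
After op 1 [order #1] limit_sell(price=98, qty=10): fills=none; bids=[-] asks=[#1:10@98]
After op 2 [order #2] limit_buy(price=98, qty=8): fills=#2x#1:8@98; bids=[-] asks=[#1:2@98]
After op 3 [order #3] limit_sell(price=96, qty=10): fills=none; bids=[-] asks=[#3:10@96 #1:2@98]
After op 4 cancel(order #3): fills=none; bids=[-] asks=[#1:2@98]
After op 5 cancel(order #1): fills=none; bids=[-] asks=[-]
After op 6 [order #4] limit_buy(price=102, qty=4): fills=none; bids=[#4:4@102] asks=[-]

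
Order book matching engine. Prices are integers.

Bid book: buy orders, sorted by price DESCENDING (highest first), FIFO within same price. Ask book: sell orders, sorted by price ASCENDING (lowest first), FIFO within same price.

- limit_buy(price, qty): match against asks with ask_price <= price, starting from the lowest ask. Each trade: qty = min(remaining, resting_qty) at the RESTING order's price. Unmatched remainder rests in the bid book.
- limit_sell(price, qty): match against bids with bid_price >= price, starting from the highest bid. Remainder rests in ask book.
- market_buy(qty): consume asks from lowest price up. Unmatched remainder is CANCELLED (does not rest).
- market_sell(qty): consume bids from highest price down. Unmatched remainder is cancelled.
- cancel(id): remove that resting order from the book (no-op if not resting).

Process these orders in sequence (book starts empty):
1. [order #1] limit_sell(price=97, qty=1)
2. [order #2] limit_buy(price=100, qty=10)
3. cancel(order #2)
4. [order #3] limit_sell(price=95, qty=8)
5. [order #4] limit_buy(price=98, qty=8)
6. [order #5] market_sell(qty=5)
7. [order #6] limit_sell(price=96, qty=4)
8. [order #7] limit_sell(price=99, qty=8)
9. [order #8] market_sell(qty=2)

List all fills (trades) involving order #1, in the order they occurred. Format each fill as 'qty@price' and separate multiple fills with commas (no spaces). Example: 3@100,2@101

Answer: 1@97

Derivation:
After op 1 [order #1] limit_sell(price=97, qty=1): fills=none; bids=[-] asks=[#1:1@97]
After op 2 [order #2] limit_buy(price=100, qty=10): fills=#2x#1:1@97; bids=[#2:9@100] asks=[-]
After op 3 cancel(order #2): fills=none; bids=[-] asks=[-]
After op 4 [order #3] limit_sell(price=95, qty=8): fills=none; bids=[-] asks=[#3:8@95]
After op 5 [order #4] limit_buy(price=98, qty=8): fills=#4x#3:8@95; bids=[-] asks=[-]
After op 6 [order #5] market_sell(qty=5): fills=none; bids=[-] asks=[-]
After op 7 [order #6] limit_sell(price=96, qty=4): fills=none; bids=[-] asks=[#6:4@96]
After op 8 [order #7] limit_sell(price=99, qty=8): fills=none; bids=[-] asks=[#6:4@96 #7:8@99]
After op 9 [order #8] market_sell(qty=2): fills=none; bids=[-] asks=[#6:4@96 #7:8@99]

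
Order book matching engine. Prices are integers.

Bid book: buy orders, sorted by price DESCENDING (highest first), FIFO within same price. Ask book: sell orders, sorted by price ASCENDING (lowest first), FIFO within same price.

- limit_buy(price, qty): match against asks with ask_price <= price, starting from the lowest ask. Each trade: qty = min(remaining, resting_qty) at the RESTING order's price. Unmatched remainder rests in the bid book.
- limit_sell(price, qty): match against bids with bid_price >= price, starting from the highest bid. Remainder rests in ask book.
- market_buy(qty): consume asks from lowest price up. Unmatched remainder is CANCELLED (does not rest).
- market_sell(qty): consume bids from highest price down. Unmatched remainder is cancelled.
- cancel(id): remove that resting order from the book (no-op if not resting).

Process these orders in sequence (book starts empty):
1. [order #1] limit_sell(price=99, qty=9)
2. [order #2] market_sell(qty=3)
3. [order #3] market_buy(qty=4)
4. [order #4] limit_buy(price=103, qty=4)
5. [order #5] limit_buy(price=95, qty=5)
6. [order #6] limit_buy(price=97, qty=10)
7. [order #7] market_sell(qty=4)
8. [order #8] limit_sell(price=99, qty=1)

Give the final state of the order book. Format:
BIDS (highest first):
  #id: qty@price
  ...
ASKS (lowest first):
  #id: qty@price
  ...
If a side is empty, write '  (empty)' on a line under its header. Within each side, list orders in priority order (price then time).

Answer: BIDS (highest first):
  #6: 6@97
  #5: 5@95
ASKS (lowest first):
  #1: 1@99
  #8: 1@99

Derivation:
After op 1 [order #1] limit_sell(price=99, qty=9): fills=none; bids=[-] asks=[#1:9@99]
After op 2 [order #2] market_sell(qty=3): fills=none; bids=[-] asks=[#1:9@99]
After op 3 [order #3] market_buy(qty=4): fills=#3x#1:4@99; bids=[-] asks=[#1:5@99]
After op 4 [order #4] limit_buy(price=103, qty=4): fills=#4x#1:4@99; bids=[-] asks=[#1:1@99]
After op 5 [order #5] limit_buy(price=95, qty=5): fills=none; bids=[#5:5@95] asks=[#1:1@99]
After op 6 [order #6] limit_buy(price=97, qty=10): fills=none; bids=[#6:10@97 #5:5@95] asks=[#1:1@99]
After op 7 [order #7] market_sell(qty=4): fills=#6x#7:4@97; bids=[#6:6@97 #5:5@95] asks=[#1:1@99]
After op 8 [order #8] limit_sell(price=99, qty=1): fills=none; bids=[#6:6@97 #5:5@95] asks=[#1:1@99 #8:1@99]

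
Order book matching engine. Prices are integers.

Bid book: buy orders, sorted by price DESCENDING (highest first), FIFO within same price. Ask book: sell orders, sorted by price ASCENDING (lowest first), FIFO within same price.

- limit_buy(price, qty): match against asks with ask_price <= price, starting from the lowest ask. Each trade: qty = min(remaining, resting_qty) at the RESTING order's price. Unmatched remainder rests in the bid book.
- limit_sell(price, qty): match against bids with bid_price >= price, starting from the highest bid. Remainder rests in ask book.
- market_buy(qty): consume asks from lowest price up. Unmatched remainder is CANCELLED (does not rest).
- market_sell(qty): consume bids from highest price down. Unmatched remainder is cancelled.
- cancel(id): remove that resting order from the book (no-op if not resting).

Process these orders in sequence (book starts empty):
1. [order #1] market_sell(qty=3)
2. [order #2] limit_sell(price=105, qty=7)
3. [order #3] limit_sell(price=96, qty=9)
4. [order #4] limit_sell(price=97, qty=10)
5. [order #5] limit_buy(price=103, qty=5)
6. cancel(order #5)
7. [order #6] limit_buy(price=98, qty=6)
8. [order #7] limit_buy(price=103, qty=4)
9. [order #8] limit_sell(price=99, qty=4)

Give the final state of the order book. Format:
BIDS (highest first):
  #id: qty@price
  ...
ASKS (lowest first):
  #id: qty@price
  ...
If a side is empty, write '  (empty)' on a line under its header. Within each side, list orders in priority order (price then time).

After op 1 [order #1] market_sell(qty=3): fills=none; bids=[-] asks=[-]
After op 2 [order #2] limit_sell(price=105, qty=7): fills=none; bids=[-] asks=[#2:7@105]
After op 3 [order #3] limit_sell(price=96, qty=9): fills=none; bids=[-] asks=[#3:9@96 #2:7@105]
After op 4 [order #4] limit_sell(price=97, qty=10): fills=none; bids=[-] asks=[#3:9@96 #4:10@97 #2:7@105]
After op 5 [order #5] limit_buy(price=103, qty=5): fills=#5x#3:5@96; bids=[-] asks=[#3:4@96 #4:10@97 #2:7@105]
After op 6 cancel(order #5): fills=none; bids=[-] asks=[#3:4@96 #4:10@97 #2:7@105]
After op 7 [order #6] limit_buy(price=98, qty=6): fills=#6x#3:4@96 #6x#4:2@97; bids=[-] asks=[#4:8@97 #2:7@105]
After op 8 [order #7] limit_buy(price=103, qty=4): fills=#7x#4:4@97; bids=[-] asks=[#4:4@97 #2:7@105]
After op 9 [order #8] limit_sell(price=99, qty=4): fills=none; bids=[-] asks=[#4:4@97 #8:4@99 #2:7@105]

Answer: BIDS (highest first):
  (empty)
ASKS (lowest first):
  #4: 4@97
  #8: 4@99
  #2: 7@105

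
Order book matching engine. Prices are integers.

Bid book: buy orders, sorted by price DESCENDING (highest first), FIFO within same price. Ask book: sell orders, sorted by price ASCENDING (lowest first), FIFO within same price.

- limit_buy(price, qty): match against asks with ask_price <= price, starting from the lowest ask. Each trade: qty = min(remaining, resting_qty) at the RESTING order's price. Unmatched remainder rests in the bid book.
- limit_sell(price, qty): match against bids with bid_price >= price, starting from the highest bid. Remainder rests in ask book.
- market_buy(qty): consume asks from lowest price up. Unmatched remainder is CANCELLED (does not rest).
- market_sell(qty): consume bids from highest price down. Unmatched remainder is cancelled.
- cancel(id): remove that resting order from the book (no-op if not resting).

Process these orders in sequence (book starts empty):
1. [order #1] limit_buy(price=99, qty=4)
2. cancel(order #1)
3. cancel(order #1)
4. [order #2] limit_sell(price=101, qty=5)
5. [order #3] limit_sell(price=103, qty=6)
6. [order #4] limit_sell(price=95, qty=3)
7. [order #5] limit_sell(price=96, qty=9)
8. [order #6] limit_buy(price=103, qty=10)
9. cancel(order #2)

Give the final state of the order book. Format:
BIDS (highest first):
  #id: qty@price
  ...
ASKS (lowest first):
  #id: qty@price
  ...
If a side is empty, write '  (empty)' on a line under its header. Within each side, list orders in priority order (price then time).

Answer: BIDS (highest first):
  (empty)
ASKS (lowest first):
  #5: 2@96
  #3: 6@103

Derivation:
After op 1 [order #1] limit_buy(price=99, qty=4): fills=none; bids=[#1:4@99] asks=[-]
After op 2 cancel(order #1): fills=none; bids=[-] asks=[-]
After op 3 cancel(order #1): fills=none; bids=[-] asks=[-]
After op 4 [order #2] limit_sell(price=101, qty=5): fills=none; bids=[-] asks=[#2:5@101]
After op 5 [order #3] limit_sell(price=103, qty=6): fills=none; bids=[-] asks=[#2:5@101 #3:6@103]
After op 6 [order #4] limit_sell(price=95, qty=3): fills=none; bids=[-] asks=[#4:3@95 #2:5@101 #3:6@103]
After op 7 [order #5] limit_sell(price=96, qty=9): fills=none; bids=[-] asks=[#4:3@95 #5:9@96 #2:5@101 #3:6@103]
After op 8 [order #6] limit_buy(price=103, qty=10): fills=#6x#4:3@95 #6x#5:7@96; bids=[-] asks=[#5:2@96 #2:5@101 #3:6@103]
After op 9 cancel(order #2): fills=none; bids=[-] asks=[#5:2@96 #3:6@103]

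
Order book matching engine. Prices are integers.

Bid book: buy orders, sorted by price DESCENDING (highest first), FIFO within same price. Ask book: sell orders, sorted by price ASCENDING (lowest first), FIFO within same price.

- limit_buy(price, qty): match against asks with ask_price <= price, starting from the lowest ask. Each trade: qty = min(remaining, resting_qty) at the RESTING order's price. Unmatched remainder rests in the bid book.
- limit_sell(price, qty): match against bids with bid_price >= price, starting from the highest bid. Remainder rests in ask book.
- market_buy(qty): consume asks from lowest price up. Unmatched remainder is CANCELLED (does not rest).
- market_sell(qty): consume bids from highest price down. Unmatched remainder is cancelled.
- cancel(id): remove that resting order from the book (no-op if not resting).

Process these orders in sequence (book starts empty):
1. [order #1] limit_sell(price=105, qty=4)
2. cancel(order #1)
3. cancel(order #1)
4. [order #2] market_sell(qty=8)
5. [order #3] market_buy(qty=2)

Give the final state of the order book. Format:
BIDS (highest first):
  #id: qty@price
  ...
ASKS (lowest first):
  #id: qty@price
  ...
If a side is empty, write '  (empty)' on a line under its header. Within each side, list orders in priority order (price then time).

Answer: BIDS (highest first):
  (empty)
ASKS (lowest first):
  (empty)

Derivation:
After op 1 [order #1] limit_sell(price=105, qty=4): fills=none; bids=[-] asks=[#1:4@105]
After op 2 cancel(order #1): fills=none; bids=[-] asks=[-]
After op 3 cancel(order #1): fills=none; bids=[-] asks=[-]
After op 4 [order #2] market_sell(qty=8): fills=none; bids=[-] asks=[-]
After op 5 [order #3] market_buy(qty=2): fills=none; bids=[-] asks=[-]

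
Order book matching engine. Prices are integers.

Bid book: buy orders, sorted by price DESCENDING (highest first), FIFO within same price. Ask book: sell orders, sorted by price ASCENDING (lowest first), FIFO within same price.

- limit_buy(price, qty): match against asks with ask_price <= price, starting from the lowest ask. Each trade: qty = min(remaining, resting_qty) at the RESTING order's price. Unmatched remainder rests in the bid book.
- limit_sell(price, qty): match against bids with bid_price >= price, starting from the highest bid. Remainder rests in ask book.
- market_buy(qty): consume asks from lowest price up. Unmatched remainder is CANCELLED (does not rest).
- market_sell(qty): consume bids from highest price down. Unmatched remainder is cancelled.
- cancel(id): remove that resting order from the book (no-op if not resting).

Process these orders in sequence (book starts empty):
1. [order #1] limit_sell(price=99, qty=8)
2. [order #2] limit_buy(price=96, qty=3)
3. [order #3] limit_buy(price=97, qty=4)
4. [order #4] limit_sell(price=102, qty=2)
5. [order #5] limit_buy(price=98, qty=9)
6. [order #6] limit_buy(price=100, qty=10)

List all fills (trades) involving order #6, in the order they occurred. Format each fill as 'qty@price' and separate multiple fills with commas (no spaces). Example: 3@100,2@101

Answer: 8@99

Derivation:
After op 1 [order #1] limit_sell(price=99, qty=8): fills=none; bids=[-] asks=[#1:8@99]
After op 2 [order #2] limit_buy(price=96, qty=3): fills=none; bids=[#2:3@96] asks=[#1:8@99]
After op 3 [order #3] limit_buy(price=97, qty=4): fills=none; bids=[#3:4@97 #2:3@96] asks=[#1:8@99]
After op 4 [order #4] limit_sell(price=102, qty=2): fills=none; bids=[#3:4@97 #2:3@96] asks=[#1:8@99 #4:2@102]
After op 5 [order #5] limit_buy(price=98, qty=9): fills=none; bids=[#5:9@98 #3:4@97 #2:3@96] asks=[#1:8@99 #4:2@102]
After op 6 [order #6] limit_buy(price=100, qty=10): fills=#6x#1:8@99; bids=[#6:2@100 #5:9@98 #3:4@97 #2:3@96] asks=[#4:2@102]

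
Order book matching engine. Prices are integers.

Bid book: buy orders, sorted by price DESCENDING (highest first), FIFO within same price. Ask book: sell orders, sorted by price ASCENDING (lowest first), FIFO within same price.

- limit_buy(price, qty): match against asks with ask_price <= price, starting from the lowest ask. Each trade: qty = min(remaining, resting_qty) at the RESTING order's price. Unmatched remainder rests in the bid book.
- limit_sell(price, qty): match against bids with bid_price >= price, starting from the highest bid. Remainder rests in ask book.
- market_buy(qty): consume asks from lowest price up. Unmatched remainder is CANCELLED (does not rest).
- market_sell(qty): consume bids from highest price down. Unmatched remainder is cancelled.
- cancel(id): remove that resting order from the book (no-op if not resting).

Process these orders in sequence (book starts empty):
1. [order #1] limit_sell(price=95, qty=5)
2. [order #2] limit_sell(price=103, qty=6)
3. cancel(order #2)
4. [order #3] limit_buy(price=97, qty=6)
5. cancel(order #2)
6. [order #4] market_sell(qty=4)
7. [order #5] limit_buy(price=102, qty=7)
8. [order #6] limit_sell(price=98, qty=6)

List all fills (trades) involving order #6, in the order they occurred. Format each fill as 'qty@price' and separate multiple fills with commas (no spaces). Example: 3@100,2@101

Answer: 6@102

Derivation:
After op 1 [order #1] limit_sell(price=95, qty=5): fills=none; bids=[-] asks=[#1:5@95]
After op 2 [order #2] limit_sell(price=103, qty=6): fills=none; bids=[-] asks=[#1:5@95 #2:6@103]
After op 3 cancel(order #2): fills=none; bids=[-] asks=[#1:5@95]
After op 4 [order #3] limit_buy(price=97, qty=6): fills=#3x#1:5@95; bids=[#3:1@97] asks=[-]
After op 5 cancel(order #2): fills=none; bids=[#3:1@97] asks=[-]
After op 6 [order #4] market_sell(qty=4): fills=#3x#4:1@97; bids=[-] asks=[-]
After op 7 [order #5] limit_buy(price=102, qty=7): fills=none; bids=[#5:7@102] asks=[-]
After op 8 [order #6] limit_sell(price=98, qty=6): fills=#5x#6:6@102; bids=[#5:1@102] asks=[-]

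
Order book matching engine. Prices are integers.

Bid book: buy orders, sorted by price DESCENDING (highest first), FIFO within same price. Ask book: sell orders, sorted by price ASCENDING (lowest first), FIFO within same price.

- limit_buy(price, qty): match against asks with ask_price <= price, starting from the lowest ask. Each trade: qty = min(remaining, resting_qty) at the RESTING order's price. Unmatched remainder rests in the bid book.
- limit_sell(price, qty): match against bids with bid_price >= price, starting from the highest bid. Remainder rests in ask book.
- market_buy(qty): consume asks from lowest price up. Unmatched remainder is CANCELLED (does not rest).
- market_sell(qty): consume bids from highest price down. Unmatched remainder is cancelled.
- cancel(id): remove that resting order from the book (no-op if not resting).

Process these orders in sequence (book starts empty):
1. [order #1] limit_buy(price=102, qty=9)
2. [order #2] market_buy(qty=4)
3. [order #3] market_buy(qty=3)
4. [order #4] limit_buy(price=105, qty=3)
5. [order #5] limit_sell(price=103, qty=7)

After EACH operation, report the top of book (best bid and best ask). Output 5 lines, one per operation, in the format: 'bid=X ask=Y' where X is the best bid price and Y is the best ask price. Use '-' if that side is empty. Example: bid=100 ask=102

After op 1 [order #1] limit_buy(price=102, qty=9): fills=none; bids=[#1:9@102] asks=[-]
After op 2 [order #2] market_buy(qty=4): fills=none; bids=[#1:9@102] asks=[-]
After op 3 [order #3] market_buy(qty=3): fills=none; bids=[#1:9@102] asks=[-]
After op 4 [order #4] limit_buy(price=105, qty=3): fills=none; bids=[#4:3@105 #1:9@102] asks=[-]
After op 5 [order #5] limit_sell(price=103, qty=7): fills=#4x#5:3@105; bids=[#1:9@102] asks=[#5:4@103]

Answer: bid=102 ask=-
bid=102 ask=-
bid=102 ask=-
bid=105 ask=-
bid=102 ask=103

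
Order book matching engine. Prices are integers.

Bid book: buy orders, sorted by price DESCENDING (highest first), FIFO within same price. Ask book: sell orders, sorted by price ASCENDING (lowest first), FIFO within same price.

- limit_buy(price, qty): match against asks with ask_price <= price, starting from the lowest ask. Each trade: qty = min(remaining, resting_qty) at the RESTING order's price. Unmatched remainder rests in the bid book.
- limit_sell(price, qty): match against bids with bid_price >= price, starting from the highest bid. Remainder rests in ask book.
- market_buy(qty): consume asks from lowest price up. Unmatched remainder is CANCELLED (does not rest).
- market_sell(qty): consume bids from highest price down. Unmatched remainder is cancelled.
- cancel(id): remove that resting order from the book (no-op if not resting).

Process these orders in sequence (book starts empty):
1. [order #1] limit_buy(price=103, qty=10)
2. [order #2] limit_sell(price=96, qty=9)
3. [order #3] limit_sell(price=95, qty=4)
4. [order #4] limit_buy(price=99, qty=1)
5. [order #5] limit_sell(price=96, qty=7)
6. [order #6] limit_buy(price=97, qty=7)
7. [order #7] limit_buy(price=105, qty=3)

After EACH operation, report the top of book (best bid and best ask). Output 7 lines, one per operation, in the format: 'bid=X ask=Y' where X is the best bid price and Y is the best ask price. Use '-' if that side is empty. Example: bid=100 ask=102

After op 1 [order #1] limit_buy(price=103, qty=10): fills=none; bids=[#1:10@103] asks=[-]
After op 2 [order #2] limit_sell(price=96, qty=9): fills=#1x#2:9@103; bids=[#1:1@103] asks=[-]
After op 3 [order #3] limit_sell(price=95, qty=4): fills=#1x#3:1@103; bids=[-] asks=[#3:3@95]
After op 4 [order #4] limit_buy(price=99, qty=1): fills=#4x#3:1@95; bids=[-] asks=[#3:2@95]
After op 5 [order #5] limit_sell(price=96, qty=7): fills=none; bids=[-] asks=[#3:2@95 #5:7@96]
After op 6 [order #6] limit_buy(price=97, qty=7): fills=#6x#3:2@95 #6x#5:5@96; bids=[-] asks=[#5:2@96]
After op 7 [order #7] limit_buy(price=105, qty=3): fills=#7x#5:2@96; bids=[#7:1@105] asks=[-]

Answer: bid=103 ask=-
bid=103 ask=-
bid=- ask=95
bid=- ask=95
bid=- ask=95
bid=- ask=96
bid=105 ask=-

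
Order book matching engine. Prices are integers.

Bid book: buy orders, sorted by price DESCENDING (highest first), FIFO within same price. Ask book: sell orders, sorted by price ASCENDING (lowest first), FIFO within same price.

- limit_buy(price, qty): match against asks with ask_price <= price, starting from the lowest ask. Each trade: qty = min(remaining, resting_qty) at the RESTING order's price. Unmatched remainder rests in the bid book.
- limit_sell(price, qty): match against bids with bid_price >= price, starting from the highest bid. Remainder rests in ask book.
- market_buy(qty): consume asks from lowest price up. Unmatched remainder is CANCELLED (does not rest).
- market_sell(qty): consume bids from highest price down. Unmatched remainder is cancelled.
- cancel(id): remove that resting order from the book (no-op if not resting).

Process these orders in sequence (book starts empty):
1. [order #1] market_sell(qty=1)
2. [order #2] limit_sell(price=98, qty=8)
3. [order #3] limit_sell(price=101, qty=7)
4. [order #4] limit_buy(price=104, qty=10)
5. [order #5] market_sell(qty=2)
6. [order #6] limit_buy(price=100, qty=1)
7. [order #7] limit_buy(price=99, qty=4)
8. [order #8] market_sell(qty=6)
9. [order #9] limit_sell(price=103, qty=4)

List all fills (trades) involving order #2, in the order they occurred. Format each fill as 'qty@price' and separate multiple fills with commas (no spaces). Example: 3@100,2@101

After op 1 [order #1] market_sell(qty=1): fills=none; bids=[-] asks=[-]
After op 2 [order #2] limit_sell(price=98, qty=8): fills=none; bids=[-] asks=[#2:8@98]
After op 3 [order #3] limit_sell(price=101, qty=7): fills=none; bids=[-] asks=[#2:8@98 #3:7@101]
After op 4 [order #4] limit_buy(price=104, qty=10): fills=#4x#2:8@98 #4x#3:2@101; bids=[-] asks=[#3:5@101]
After op 5 [order #5] market_sell(qty=2): fills=none; bids=[-] asks=[#3:5@101]
After op 6 [order #6] limit_buy(price=100, qty=1): fills=none; bids=[#6:1@100] asks=[#3:5@101]
After op 7 [order #7] limit_buy(price=99, qty=4): fills=none; bids=[#6:1@100 #7:4@99] asks=[#3:5@101]
After op 8 [order #8] market_sell(qty=6): fills=#6x#8:1@100 #7x#8:4@99; bids=[-] asks=[#3:5@101]
After op 9 [order #9] limit_sell(price=103, qty=4): fills=none; bids=[-] asks=[#3:5@101 #9:4@103]

Answer: 8@98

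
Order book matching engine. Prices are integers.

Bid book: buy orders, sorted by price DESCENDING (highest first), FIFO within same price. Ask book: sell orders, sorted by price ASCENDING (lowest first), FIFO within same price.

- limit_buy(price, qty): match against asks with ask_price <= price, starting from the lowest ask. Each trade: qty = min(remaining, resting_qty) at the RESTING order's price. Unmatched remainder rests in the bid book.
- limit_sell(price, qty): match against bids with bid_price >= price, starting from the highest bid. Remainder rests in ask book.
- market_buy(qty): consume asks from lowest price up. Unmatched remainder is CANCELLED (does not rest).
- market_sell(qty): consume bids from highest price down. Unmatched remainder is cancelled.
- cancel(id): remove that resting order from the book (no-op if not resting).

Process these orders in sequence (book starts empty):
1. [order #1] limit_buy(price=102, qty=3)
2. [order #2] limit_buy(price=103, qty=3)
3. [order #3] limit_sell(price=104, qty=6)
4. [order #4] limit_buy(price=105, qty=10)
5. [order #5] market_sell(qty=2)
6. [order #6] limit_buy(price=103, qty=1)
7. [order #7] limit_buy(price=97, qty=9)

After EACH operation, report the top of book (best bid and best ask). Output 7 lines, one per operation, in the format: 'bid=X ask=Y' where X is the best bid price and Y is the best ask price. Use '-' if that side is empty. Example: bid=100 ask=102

Answer: bid=102 ask=-
bid=103 ask=-
bid=103 ask=104
bid=105 ask=-
bid=105 ask=-
bid=105 ask=-
bid=105 ask=-

Derivation:
After op 1 [order #1] limit_buy(price=102, qty=3): fills=none; bids=[#1:3@102] asks=[-]
After op 2 [order #2] limit_buy(price=103, qty=3): fills=none; bids=[#2:3@103 #1:3@102] asks=[-]
After op 3 [order #3] limit_sell(price=104, qty=6): fills=none; bids=[#2:3@103 #1:3@102] asks=[#3:6@104]
After op 4 [order #4] limit_buy(price=105, qty=10): fills=#4x#3:6@104; bids=[#4:4@105 #2:3@103 #1:3@102] asks=[-]
After op 5 [order #5] market_sell(qty=2): fills=#4x#5:2@105; bids=[#4:2@105 #2:3@103 #1:3@102] asks=[-]
After op 6 [order #6] limit_buy(price=103, qty=1): fills=none; bids=[#4:2@105 #2:3@103 #6:1@103 #1:3@102] asks=[-]
After op 7 [order #7] limit_buy(price=97, qty=9): fills=none; bids=[#4:2@105 #2:3@103 #6:1@103 #1:3@102 #7:9@97] asks=[-]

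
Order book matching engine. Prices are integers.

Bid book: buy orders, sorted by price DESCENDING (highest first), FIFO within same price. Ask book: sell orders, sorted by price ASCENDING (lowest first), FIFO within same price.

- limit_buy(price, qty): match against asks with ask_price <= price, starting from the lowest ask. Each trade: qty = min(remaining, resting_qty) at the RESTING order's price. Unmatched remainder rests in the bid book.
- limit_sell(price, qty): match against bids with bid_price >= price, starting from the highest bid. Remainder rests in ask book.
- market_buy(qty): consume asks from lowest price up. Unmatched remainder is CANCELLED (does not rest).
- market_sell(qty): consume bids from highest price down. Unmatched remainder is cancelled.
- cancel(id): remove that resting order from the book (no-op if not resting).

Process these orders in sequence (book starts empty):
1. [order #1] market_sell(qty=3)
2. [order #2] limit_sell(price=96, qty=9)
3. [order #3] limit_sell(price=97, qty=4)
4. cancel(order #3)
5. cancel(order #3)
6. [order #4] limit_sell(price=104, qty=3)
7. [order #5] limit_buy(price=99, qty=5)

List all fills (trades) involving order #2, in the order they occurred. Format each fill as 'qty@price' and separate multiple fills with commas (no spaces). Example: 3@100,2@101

Answer: 5@96

Derivation:
After op 1 [order #1] market_sell(qty=3): fills=none; bids=[-] asks=[-]
After op 2 [order #2] limit_sell(price=96, qty=9): fills=none; bids=[-] asks=[#2:9@96]
After op 3 [order #3] limit_sell(price=97, qty=4): fills=none; bids=[-] asks=[#2:9@96 #3:4@97]
After op 4 cancel(order #3): fills=none; bids=[-] asks=[#2:9@96]
After op 5 cancel(order #3): fills=none; bids=[-] asks=[#2:9@96]
After op 6 [order #4] limit_sell(price=104, qty=3): fills=none; bids=[-] asks=[#2:9@96 #4:3@104]
After op 7 [order #5] limit_buy(price=99, qty=5): fills=#5x#2:5@96; bids=[-] asks=[#2:4@96 #4:3@104]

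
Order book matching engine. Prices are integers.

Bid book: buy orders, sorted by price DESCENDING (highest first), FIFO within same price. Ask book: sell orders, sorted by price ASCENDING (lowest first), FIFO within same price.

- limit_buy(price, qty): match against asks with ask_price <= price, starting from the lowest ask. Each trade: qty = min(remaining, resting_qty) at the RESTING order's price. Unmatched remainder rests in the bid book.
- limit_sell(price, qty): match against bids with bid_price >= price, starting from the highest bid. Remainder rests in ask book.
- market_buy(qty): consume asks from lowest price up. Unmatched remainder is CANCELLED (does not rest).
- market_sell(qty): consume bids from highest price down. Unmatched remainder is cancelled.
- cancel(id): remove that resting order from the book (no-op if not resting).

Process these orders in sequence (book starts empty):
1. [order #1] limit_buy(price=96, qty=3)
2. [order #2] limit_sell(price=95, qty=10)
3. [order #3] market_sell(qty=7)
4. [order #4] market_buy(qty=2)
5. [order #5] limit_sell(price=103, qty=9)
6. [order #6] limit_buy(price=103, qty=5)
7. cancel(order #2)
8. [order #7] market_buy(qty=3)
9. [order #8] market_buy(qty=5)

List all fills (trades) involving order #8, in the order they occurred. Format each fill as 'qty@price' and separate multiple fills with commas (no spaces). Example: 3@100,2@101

After op 1 [order #1] limit_buy(price=96, qty=3): fills=none; bids=[#1:3@96] asks=[-]
After op 2 [order #2] limit_sell(price=95, qty=10): fills=#1x#2:3@96; bids=[-] asks=[#2:7@95]
After op 3 [order #3] market_sell(qty=7): fills=none; bids=[-] asks=[#2:7@95]
After op 4 [order #4] market_buy(qty=2): fills=#4x#2:2@95; bids=[-] asks=[#2:5@95]
After op 5 [order #5] limit_sell(price=103, qty=9): fills=none; bids=[-] asks=[#2:5@95 #5:9@103]
After op 6 [order #6] limit_buy(price=103, qty=5): fills=#6x#2:5@95; bids=[-] asks=[#5:9@103]
After op 7 cancel(order #2): fills=none; bids=[-] asks=[#5:9@103]
After op 8 [order #7] market_buy(qty=3): fills=#7x#5:3@103; bids=[-] asks=[#5:6@103]
After op 9 [order #8] market_buy(qty=5): fills=#8x#5:5@103; bids=[-] asks=[#5:1@103]

Answer: 5@103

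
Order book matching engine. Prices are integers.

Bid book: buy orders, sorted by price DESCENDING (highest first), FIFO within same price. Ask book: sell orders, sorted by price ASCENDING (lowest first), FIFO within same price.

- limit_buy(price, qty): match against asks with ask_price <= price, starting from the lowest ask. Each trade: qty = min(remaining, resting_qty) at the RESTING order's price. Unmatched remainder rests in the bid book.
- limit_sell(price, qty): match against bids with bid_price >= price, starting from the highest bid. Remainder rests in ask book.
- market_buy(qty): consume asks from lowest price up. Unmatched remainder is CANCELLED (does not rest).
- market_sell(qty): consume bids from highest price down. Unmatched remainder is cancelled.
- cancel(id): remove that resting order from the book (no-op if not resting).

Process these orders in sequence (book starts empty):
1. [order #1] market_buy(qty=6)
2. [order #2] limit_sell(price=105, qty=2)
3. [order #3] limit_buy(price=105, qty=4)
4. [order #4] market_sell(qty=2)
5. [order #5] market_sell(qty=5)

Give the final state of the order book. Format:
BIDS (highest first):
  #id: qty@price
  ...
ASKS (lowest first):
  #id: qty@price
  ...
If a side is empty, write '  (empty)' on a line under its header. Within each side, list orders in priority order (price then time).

After op 1 [order #1] market_buy(qty=6): fills=none; bids=[-] asks=[-]
After op 2 [order #2] limit_sell(price=105, qty=2): fills=none; bids=[-] asks=[#2:2@105]
After op 3 [order #3] limit_buy(price=105, qty=4): fills=#3x#2:2@105; bids=[#3:2@105] asks=[-]
After op 4 [order #4] market_sell(qty=2): fills=#3x#4:2@105; bids=[-] asks=[-]
After op 5 [order #5] market_sell(qty=5): fills=none; bids=[-] asks=[-]

Answer: BIDS (highest first):
  (empty)
ASKS (lowest first):
  (empty)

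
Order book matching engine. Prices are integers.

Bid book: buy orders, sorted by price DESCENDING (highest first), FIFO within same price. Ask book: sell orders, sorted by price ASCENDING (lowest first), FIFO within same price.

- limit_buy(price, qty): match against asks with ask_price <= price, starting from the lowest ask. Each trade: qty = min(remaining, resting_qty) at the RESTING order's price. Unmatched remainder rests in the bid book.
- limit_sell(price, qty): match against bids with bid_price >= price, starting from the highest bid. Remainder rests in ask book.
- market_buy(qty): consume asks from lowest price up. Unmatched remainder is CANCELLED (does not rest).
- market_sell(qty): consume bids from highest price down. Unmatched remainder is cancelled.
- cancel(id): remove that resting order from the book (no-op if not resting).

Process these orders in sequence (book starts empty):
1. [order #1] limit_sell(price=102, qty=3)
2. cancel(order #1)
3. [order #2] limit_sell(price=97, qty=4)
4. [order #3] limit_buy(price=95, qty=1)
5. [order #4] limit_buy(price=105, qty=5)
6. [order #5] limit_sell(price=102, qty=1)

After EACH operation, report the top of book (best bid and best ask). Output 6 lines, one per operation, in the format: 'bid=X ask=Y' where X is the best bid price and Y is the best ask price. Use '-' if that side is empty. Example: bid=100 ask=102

After op 1 [order #1] limit_sell(price=102, qty=3): fills=none; bids=[-] asks=[#1:3@102]
After op 2 cancel(order #1): fills=none; bids=[-] asks=[-]
After op 3 [order #2] limit_sell(price=97, qty=4): fills=none; bids=[-] asks=[#2:4@97]
After op 4 [order #3] limit_buy(price=95, qty=1): fills=none; bids=[#3:1@95] asks=[#2:4@97]
After op 5 [order #4] limit_buy(price=105, qty=5): fills=#4x#2:4@97; bids=[#4:1@105 #3:1@95] asks=[-]
After op 6 [order #5] limit_sell(price=102, qty=1): fills=#4x#5:1@105; bids=[#3:1@95] asks=[-]

Answer: bid=- ask=102
bid=- ask=-
bid=- ask=97
bid=95 ask=97
bid=105 ask=-
bid=95 ask=-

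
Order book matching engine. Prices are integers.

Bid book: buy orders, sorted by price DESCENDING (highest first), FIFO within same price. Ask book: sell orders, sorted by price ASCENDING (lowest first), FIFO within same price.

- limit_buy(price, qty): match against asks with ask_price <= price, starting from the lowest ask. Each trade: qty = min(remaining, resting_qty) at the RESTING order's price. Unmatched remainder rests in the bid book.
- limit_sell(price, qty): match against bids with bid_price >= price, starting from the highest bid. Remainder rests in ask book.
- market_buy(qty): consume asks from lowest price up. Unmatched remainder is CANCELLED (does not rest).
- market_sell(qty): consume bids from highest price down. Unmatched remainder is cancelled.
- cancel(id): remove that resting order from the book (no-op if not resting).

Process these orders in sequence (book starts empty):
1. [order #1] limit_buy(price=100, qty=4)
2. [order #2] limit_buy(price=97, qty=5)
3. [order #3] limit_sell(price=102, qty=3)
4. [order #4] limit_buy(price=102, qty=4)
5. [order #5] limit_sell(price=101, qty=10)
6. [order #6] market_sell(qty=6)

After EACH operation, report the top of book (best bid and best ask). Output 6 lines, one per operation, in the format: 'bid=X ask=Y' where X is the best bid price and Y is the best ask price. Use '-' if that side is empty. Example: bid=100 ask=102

Answer: bid=100 ask=-
bid=100 ask=-
bid=100 ask=102
bid=102 ask=-
bid=100 ask=101
bid=97 ask=101

Derivation:
After op 1 [order #1] limit_buy(price=100, qty=4): fills=none; bids=[#1:4@100] asks=[-]
After op 2 [order #2] limit_buy(price=97, qty=5): fills=none; bids=[#1:4@100 #2:5@97] asks=[-]
After op 3 [order #3] limit_sell(price=102, qty=3): fills=none; bids=[#1:4@100 #2:5@97] asks=[#3:3@102]
After op 4 [order #4] limit_buy(price=102, qty=4): fills=#4x#3:3@102; bids=[#4:1@102 #1:4@100 #2:5@97] asks=[-]
After op 5 [order #5] limit_sell(price=101, qty=10): fills=#4x#5:1@102; bids=[#1:4@100 #2:5@97] asks=[#5:9@101]
After op 6 [order #6] market_sell(qty=6): fills=#1x#6:4@100 #2x#6:2@97; bids=[#2:3@97] asks=[#5:9@101]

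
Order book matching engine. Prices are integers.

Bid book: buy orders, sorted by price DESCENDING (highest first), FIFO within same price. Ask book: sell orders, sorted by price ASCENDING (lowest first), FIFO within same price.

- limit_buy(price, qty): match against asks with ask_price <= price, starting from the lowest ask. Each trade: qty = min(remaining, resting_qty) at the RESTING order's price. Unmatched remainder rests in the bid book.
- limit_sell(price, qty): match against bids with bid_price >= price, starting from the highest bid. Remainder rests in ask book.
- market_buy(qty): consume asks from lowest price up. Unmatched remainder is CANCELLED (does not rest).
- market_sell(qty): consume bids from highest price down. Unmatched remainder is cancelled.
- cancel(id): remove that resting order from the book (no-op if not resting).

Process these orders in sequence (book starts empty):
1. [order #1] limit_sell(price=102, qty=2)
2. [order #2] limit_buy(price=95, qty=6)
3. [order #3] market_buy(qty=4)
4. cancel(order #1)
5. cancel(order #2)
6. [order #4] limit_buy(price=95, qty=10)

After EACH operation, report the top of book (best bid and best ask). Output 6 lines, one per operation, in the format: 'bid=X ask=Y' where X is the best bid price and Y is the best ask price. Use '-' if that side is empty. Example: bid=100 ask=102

After op 1 [order #1] limit_sell(price=102, qty=2): fills=none; bids=[-] asks=[#1:2@102]
After op 2 [order #2] limit_buy(price=95, qty=6): fills=none; bids=[#2:6@95] asks=[#1:2@102]
After op 3 [order #3] market_buy(qty=4): fills=#3x#1:2@102; bids=[#2:6@95] asks=[-]
After op 4 cancel(order #1): fills=none; bids=[#2:6@95] asks=[-]
After op 5 cancel(order #2): fills=none; bids=[-] asks=[-]
After op 6 [order #4] limit_buy(price=95, qty=10): fills=none; bids=[#4:10@95] asks=[-]

Answer: bid=- ask=102
bid=95 ask=102
bid=95 ask=-
bid=95 ask=-
bid=- ask=-
bid=95 ask=-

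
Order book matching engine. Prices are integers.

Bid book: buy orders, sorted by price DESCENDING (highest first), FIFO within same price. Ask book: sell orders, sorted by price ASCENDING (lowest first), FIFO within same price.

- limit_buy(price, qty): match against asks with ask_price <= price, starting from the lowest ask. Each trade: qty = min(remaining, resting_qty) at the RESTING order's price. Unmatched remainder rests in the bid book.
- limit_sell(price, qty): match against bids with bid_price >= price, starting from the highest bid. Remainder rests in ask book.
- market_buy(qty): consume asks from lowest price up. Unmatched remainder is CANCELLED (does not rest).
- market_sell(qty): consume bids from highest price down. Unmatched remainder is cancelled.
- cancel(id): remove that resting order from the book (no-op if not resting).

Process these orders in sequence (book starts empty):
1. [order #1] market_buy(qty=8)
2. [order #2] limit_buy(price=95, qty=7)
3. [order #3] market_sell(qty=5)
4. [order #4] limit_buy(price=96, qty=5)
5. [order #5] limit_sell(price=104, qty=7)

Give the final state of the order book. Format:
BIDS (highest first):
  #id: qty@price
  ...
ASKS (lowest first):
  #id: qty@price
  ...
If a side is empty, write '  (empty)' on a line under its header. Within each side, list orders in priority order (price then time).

Answer: BIDS (highest first):
  #4: 5@96
  #2: 2@95
ASKS (lowest first):
  #5: 7@104

Derivation:
After op 1 [order #1] market_buy(qty=8): fills=none; bids=[-] asks=[-]
After op 2 [order #2] limit_buy(price=95, qty=7): fills=none; bids=[#2:7@95] asks=[-]
After op 3 [order #3] market_sell(qty=5): fills=#2x#3:5@95; bids=[#2:2@95] asks=[-]
After op 4 [order #4] limit_buy(price=96, qty=5): fills=none; bids=[#4:5@96 #2:2@95] asks=[-]
After op 5 [order #5] limit_sell(price=104, qty=7): fills=none; bids=[#4:5@96 #2:2@95] asks=[#5:7@104]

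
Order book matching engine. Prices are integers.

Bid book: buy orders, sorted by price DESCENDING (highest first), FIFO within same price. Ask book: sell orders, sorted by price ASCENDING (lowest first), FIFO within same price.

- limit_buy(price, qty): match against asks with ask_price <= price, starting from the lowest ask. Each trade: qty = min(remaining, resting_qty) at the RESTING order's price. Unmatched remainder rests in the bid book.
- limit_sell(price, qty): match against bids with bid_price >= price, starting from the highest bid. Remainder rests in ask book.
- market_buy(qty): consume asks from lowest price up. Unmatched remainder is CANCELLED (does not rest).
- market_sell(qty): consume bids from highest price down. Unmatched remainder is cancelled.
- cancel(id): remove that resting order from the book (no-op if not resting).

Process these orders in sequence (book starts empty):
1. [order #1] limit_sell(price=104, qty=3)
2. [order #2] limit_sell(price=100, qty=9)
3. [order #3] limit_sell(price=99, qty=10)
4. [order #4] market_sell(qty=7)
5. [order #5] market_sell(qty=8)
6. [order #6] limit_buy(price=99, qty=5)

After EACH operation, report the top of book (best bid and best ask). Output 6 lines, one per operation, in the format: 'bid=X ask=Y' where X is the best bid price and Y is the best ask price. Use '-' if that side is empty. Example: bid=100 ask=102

Answer: bid=- ask=104
bid=- ask=100
bid=- ask=99
bid=- ask=99
bid=- ask=99
bid=- ask=99

Derivation:
After op 1 [order #1] limit_sell(price=104, qty=3): fills=none; bids=[-] asks=[#1:3@104]
After op 2 [order #2] limit_sell(price=100, qty=9): fills=none; bids=[-] asks=[#2:9@100 #1:3@104]
After op 3 [order #3] limit_sell(price=99, qty=10): fills=none; bids=[-] asks=[#3:10@99 #2:9@100 #1:3@104]
After op 4 [order #4] market_sell(qty=7): fills=none; bids=[-] asks=[#3:10@99 #2:9@100 #1:3@104]
After op 5 [order #5] market_sell(qty=8): fills=none; bids=[-] asks=[#3:10@99 #2:9@100 #1:3@104]
After op 6 [order #6] limit_buy(price=99, qty=5): fills=#6x#3:5@99; bids=[-] asks=[#3:5@99 #2:9@100 #1:3@104]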